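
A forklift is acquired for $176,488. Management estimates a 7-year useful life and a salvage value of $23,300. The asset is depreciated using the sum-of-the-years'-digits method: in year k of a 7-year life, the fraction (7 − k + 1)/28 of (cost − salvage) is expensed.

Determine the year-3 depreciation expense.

$27,355

Depreciable base = $176,488 − $23,300 = $153,188.
Sum of the years' digits = 7+6+5+4+3+2+1 = 28.
Year 1: $153,188 × 7/28 = $38,297. Book value $138,191.
Year 2: $153,188 × 6/28 = $32,826. Book value $105,365.
Year 3: $153,188 × 5/28 = $27,355. Book value $78,010.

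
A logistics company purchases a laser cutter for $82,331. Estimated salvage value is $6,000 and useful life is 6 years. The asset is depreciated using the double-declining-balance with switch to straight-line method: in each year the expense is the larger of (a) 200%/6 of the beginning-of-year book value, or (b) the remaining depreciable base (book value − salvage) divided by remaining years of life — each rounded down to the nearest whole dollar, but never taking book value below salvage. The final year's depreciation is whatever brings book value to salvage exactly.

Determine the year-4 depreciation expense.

$8,131

Depreciable base = $82,331 − $6,000 = $76,331.
Year 1: DB = ⌊$82,331 × 200%/6⌋ = $27,443; SL = ⌊$76,331/6⌋ = $12,721 → take DB $27,443. Book value $54,888.
Year 2: DB = ⌊$54,888 × 200%/6⌋ = $18,296; SL = ⌊$48,888/5⌋ = $9,777 → take DB $18,296. Book value $36,592.
Year 3: DB = ⌊$36,592 × 200%/6⌋ = $12,197; SL = ⌊$30,592/4⌋ = $7,648 → take DB $12,197. Book value $24,395.
Year 4: DB = ⌊$24,395 × 200%/6⌋ = $8,131; SL = ⌊$18,395/3⌋ = $6,131 → take DB $8,131. Book value $16,264.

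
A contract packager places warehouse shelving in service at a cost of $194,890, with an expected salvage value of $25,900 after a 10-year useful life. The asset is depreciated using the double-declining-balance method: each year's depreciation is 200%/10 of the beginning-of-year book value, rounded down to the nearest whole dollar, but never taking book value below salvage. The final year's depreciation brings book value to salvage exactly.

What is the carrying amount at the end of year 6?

Depreciable base = $194,890 − $25,900 = $168,990.
Year 1: ⌊$194,890 × 200%/10⌋ = $38,978. Book value $155,912.
Year 2: ⌊$155,912 × 200%/10⌋ = $31,182. Book value $124,730.
Year 3: ⌊$124,730 × 200%/10⌋ = $24,946. Book value $99,784.
Year 4: ⌊$99,784 × 200%/10⌋ = $19,956. Book value $79,828.
Year 5: ⌊$79,828 × 200%/10⌋ = $15,965. Book value $63,863.
Year 6: ⌊$63,863 × 200%/10⌋ = $12,772. Book value $51,091.

$51,091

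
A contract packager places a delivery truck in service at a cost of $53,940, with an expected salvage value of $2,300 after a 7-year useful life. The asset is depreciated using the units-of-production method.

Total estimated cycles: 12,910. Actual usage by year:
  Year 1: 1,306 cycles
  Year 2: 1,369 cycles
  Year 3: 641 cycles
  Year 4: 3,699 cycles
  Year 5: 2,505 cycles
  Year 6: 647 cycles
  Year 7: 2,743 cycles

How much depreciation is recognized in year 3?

Depreciable base = $53,940 − $2,300 = $51,640.
Rate = $51,640 / 12,910 cycles = $4 per cycle.
Year 1: 1,306 × $4 = $5,224. Book value $48,716.
Year 2: 1,369 × $4 = $5,476. Book value $43,240.
Year 3: 641 × $4 = $2,564. Book value $40,676.

$2,564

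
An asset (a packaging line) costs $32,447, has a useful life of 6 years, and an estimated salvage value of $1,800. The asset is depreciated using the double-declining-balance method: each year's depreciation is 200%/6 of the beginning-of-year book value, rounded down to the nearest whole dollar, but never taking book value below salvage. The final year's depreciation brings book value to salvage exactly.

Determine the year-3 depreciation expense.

Depreciable base = $32,447 − $1,800 = $30,647.
Year 1: ⌊$32,447 × 200%/6⌋ = $10,815. Book value $21,632.
Year 2: ⌊$21,632 × 200%/6⌋ = $7,210. Book value $14,422.
Year 3: ⌊$14,422 × 200%/6⌋ = $4,807. Book value $9,615.

$4,807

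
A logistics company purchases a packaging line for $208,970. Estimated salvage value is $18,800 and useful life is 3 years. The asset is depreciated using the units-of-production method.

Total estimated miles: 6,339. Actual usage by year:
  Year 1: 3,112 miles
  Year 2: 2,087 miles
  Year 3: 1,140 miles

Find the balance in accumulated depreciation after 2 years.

$155,970

Depreciable base = $208,970 − $18,800 = $190,170.
Rate = $190,170 / 6,339 miles = $30 per mile.
Year 1: 3,112 × $30 = $93,360. Book value $115,610.
Year 2: 2,087 × $30 = $62,610. Book value $53,000.
Accumulated through year 2 = $208,970 − $53,000 = $155,970.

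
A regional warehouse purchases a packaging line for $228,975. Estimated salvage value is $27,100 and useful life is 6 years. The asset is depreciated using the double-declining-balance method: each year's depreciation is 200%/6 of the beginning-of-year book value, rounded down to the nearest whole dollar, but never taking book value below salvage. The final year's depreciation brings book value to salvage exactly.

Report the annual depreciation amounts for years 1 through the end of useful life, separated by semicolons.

Depreciable base = $228,975 − $27,100 = $201,875.
Year 1: ⌊$228,975 × 200%/6⌋ = $76,325. Book value $152,650.
Year 2: ⌊$152,650 × 200%/6⌋ = $50,883. Book value $101,767.
Year 3: ⌊$101,767 × 200%/6⌋ = $33,922. Book value $67,845.
Year 4: ⌊$67,845 × 200%/6⌋ = $22,615. Book value $45,230.
Year 5: ⌊$45,230 × 200%/6⌋ = $15,076. Book value $30,154.
Year 6 (final): $30,154 − $27,100 = $3,054. Book value $27,100.

$76,325; $50,883; $33,922; $22,615; $15,076; $3,054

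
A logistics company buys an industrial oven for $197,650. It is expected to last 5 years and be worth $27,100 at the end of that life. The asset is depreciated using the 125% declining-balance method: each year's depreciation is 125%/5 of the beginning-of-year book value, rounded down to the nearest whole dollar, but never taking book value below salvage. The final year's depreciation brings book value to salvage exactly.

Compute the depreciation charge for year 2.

Depreciable base = $197,650 − $27,100 = $170,550.
Year 1: ⌊$197,650 × 125%/5⌋ = $49,412. Book value $148,238.
Year 2: ⌊$148,238 × 125%/5⌋ = $37,059. Book value $111,179.

$37,059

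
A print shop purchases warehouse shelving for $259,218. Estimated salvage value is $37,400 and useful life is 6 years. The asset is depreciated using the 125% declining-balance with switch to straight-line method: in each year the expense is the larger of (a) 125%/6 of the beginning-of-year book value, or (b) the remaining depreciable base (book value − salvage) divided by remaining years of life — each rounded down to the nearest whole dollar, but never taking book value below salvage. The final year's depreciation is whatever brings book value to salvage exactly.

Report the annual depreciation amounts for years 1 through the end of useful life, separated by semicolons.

Depreciable base = $259,218 − $37,400 = $221,818.
Year 1: DB = ⌊$259,218 × 125%/6⌋ = $54,003; SL = ⌊$221,818/6⌋ = $36,969 → take DB $54,003. Book value $205,215.
Year 2: DB = ⌊$205,215 × 125%/6⌋ = $42,753; SL = ⌊$167,815/5⌋ = $33,563 → take DB $42,753. Book value $162,462.
Year 3: DB = ⌊$162,462 × 125%/6⌋ = $33,846; SL = ⌊$125,062/4⌋ = $31,265 → take DB $33,846. Book value $128,616.
Year 4: DB = ⌊$128,616 × 125%/6⌋ = $26,795; SL = ⌊$91,216/3⌋ = $30,405 → take SL $30,405. Book value $98,211.
Year 5: DB = ⌊$98,211 × 125%/6⌋ = $20,460; SL = ⌊$60,811/2⌋ = $30,405 → take SL $30,405. Book value $67,806.
Year 6 (final): $67,806 − $37,400 = $30,406. Book value $37,400.

$54,003; $42,753; $33,846; $30,405; $30,405; $30,406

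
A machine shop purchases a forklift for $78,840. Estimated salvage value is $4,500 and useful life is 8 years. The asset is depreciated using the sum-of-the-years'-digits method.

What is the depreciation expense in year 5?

Depreciable base = $78,840 − $4,500 = $74,340.
Sum of the years' digits = 8+7+6+5+4+3+2+1 = 36.
Year 1: $74,340 × 8/36 = $16,520. Book value $62,320.
Year 2: $74,340 × 7/36 = $14,455. Book value $47,865.
Year 3: $74,340 × 6/36 = $12,390. Book value $35,475.
Year 4: $74,340 × 5/36 = $10,325. Book value $25,150.
Year 5: $74,340 × 4/36 = $8,260. Book value $16,890.

$8,260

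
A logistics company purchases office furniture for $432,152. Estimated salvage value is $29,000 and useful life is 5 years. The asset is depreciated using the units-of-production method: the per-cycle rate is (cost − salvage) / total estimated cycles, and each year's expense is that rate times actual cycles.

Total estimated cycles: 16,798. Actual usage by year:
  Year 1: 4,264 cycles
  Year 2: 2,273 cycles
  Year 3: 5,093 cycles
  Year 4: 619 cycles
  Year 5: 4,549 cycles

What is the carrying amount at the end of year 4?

Depreciable base = $432,152 − $29,000 = $403,152.
Rate = $403,152 / 16,798 cycles = $24 per cycle.
Year 1: 4,264 × $24 = $102,336. Book value $329,816.
Year 2: 2,273 × $24 = $54,552. Book value $275,264.
Year 3: 5,093 × $24 = $122,232. Book value $153,032.
Year 4: 619 × $24 = $14,856. Book value $138,176.

$138,176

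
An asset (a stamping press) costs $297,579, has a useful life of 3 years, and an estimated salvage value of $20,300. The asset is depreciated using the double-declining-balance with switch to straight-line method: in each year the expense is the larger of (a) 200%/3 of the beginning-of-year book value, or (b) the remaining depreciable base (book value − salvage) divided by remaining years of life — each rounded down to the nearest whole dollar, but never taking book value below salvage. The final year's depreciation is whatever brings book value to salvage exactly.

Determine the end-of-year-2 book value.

$33,065

Depreciable base = $297,579 − $20,300 = $277,279.
Year 1: DB = ⌊$297,579 × 200%/3⌋ = $198,386; SL = ⌊$277,279/3⌋ = $92,426 → take DB $198,386. Book value $99,193.
Year 2: DB = ⌊$99,193 × 200%/3⌋ = $66,128; SL = ⌊$78,893/2⌋ = $39,446 → take DB $66,128. Book value $33,065.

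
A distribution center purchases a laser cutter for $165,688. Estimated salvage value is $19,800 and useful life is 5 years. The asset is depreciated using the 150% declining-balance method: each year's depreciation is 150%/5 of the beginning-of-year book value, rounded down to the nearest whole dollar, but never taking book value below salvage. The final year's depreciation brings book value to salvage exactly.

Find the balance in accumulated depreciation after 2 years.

$84,500

Depreciable base = $165,688 − $19,800 = $145,888.
Year 1: ⌊$165,688 × 150%/5⌋ = $49,706. Book value $115,982.
Year 2: ⌊$115,982 × 150%/5⌋ = $34,794. Book value $81,188.
Accumulated through year 2 = $165,688 − $81,188 = $84,500.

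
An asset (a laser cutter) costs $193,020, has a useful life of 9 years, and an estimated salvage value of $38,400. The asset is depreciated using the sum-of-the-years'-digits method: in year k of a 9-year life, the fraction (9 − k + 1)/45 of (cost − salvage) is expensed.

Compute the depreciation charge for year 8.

Depreciable base = $193,020 − $38,400 = $154,620.
Sum of the years' digits = 9+8+7+6+5+4+3+2+1 = 45.
Year 1: $154,620 × 9/45 = $30,924. Book value $162,096.
Year 2: $154,620 × 8/45 = $27,488. Book value $134,608.
Year 3: $154,620 × 7/45 = $24,052. Book value $110,556.
Year 4: $154,620 × 6/45 = $20,616. Book value $89,940.
Year 5: $154,620 × 5/45 = $17,180. Book value $72,760.
Year 6: $154,620 × 4/45 = $13,744. Book value $59,016.
Year 7: $154,620 × 3/45 = $10,308. Book value $48,708.
Year 8: $154,620 × 2/45 = $6,872. Book value $41,836.

$6,872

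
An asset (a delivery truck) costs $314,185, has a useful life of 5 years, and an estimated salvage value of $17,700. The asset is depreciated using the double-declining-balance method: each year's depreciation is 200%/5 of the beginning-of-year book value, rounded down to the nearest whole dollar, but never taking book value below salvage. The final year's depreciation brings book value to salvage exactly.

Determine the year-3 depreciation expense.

Depreciable base = $314,185 − $17,700 = $296,485.
Year 1: ⌊$314,185 × 200%/5⌋ = $125,674. Book value $188,511.
Year 2: ⌊$188,511 × 200%/5⌋ = $75,404. Book value $113,107.
Year 3: ⌊$113,107 × 200%/5⌋ = $45,242. Book value $67,865.

$45,242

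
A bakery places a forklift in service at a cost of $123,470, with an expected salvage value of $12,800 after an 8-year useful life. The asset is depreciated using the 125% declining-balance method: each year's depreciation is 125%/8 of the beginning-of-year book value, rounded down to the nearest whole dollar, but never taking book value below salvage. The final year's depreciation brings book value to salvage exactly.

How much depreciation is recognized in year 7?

Depreciable base = $123,470 − $12,800 = $110,670.
Year 1: ⌊$123,470 × 125%/8⌋ = $19,292. Book value $104,178.
Year 2: ⌊$104,178 × 125%/8⌋ = $16,277. Book value $87,901.
Year 3: ⌊$87,901 × 125%/8⌋ = $13,734. Book value $74,167.
Year 4: ⌊$74,167 × 125%/8⌋ = $11,588. Book value $62,579.
Year 5: ⌊$62,579 × 125%/8⌋ = $9,777. Book value $52,802.
Year 6: ⌊$52,802 × 125%/8⌋ = $8,250. Book value $44,552.
Year 7: ⌊$44,552 × 125%/8⌋ = $6,961. Book value $37,591.

$6,961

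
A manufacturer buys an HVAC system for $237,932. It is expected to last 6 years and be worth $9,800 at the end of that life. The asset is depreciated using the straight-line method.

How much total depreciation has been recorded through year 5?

Depreciable base = $237,932 − $9,800 = $228,132.
Annual expense = $228,132 / 6 = $38,022.
End of year 1: book value $199,910.
End of year 2: book value $161,888.
End of year 3: book value $123,866.
End of year 4: book value $85,844.
End of year 5: book value $47,822.
Accumulated through year 5 = $237,932 − $47,822 = $190,110.

$190,110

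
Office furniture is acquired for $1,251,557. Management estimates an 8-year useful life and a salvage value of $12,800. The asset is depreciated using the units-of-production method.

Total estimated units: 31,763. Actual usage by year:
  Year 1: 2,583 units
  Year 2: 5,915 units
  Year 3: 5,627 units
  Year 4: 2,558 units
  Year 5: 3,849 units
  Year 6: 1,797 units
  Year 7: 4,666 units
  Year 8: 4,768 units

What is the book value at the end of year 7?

$198,752

Depreciable base = $1,251,557 − $12,800 = $1,238,757.
Rate = $1,238,757 / 31,763 units = $39 per unit.
Year 1: 2,583 × $39 = $100,737. Book value $1,150,820.
Year 2: 5,915 × $39 = $230,685. Book value $920,135.
Year 3: 5,627 × $39 = $219,453. Book value $700,682.
Year 4: 2,558 × $39 = $99,762. Book value $600,920.
Year 5: 3,849 × $39 = $150,111. Book value $450,809.
Year 6: 1,797 × $39 = $70,083. Book value $380,726.
Year 7: 4,666 × $39 = $181,974. Book value $198,752.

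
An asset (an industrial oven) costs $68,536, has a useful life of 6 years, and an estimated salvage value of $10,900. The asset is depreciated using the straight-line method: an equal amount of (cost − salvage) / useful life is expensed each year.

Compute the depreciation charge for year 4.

Depreciable base = $68,536 − $10,900 = $57,636.
Annual expense = $57,636 / 6 = $9,606.

$9,606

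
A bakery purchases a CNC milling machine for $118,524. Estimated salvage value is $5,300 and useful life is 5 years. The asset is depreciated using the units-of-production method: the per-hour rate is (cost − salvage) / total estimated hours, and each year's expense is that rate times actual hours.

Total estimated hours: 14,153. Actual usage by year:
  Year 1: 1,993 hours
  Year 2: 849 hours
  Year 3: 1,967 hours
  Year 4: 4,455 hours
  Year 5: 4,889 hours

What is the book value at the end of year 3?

Depreciable base = $118,524 − $5,300 = $113,224.
Rate = $113,224 / 14,153 hours = $8 per hour.
Year 1: 1,993 × $8 = $15,944. Book value $102,580.
Year 2: 849 × $8 = $6,792. Book value $95,788.
Year 3: 1,967 × $8 = $15,736. Book value $80,052.

$80,052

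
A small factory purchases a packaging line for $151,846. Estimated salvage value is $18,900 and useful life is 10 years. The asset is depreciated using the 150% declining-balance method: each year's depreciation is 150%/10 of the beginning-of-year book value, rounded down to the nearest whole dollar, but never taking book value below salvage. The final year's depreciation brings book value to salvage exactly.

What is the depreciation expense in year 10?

$16,273

Depreciable base = $151,846 − $18,900 = $132,946.
Year 1: ⌊$151,846 × 150%/10⌋ = $22,776. Book value $129,070.
Year 2: ⌊$129,070 × 150%/10⌋ = $19,360. Book value $109,710.
Year 3: ⌊$109,710 × 150%/10⌋ = $16,456. Book value $93,254.
Year 4: ⌊$93,254 × 150%/10⌋ = $13,988. Book value $79,266.
Year 5: ⌊$79,266 × 150%/10⌋ = $11,889. Book value $67,377.
Year 6: ⌊$67,377 × 150%/10⌋ = $10,106. Book value $57,271.
Year 7: ⌊$57,271 × 150%/10⌋ = $8,590. Book value $48,681.
Year 8: ⌊$48,681 × 150%/10⌋ = $7,302. Book value $41,379.
Year 9: ⌊$41,379 × 150%/10⌋ = $6,206. Book value $35,173.
Year 10 (final): $35,173 − $18,900 = $16,273. Book value $18,900.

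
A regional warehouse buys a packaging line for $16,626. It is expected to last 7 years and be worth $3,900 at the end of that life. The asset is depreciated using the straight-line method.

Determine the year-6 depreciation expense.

Depreciable base = $16,626 − $3,900 = $12,726.
Annual expense = $12,726 / 7 = $1,818.

$1,818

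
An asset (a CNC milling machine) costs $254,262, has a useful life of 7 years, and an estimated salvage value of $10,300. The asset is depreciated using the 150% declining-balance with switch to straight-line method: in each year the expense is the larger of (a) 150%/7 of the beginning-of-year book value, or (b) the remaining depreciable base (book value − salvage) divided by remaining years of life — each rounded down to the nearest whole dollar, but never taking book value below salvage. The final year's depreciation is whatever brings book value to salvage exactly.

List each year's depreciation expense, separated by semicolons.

$54,484; $42,809; $33,636; $28,258; $28,258; $28,258; $28,259

Depreciable base = $254,262 − $10,300 = $243,962.
Year 1: DB = ⌊$254,262 × 150%/7⌋ = $54,484; SL = ⌊$243,962/7⌋ = $34,851 → take DB $54,484. Book value $199,778.
Year 2: DB = ⌊$199,778 × 150%/7⌋ = $42,809; SL = ⌊$189,478/6⌋ = $31,579 → take DB $42,809. Book value $156,969.
Year 3: DB = ⌊$156,969 × 150%/7⌋ = $33,636; SL = ⌊$146,669/5⌋ = $29,333 → take DB $33,636. Book value $123,333.
Year 4: DB = ⌊$123,333 × 150%/7⌋ = $26,428; SL = ⌊$113,033/4⌋ = $28,258 → take SL $28,258. Book value $95,075.
Year 5: DB = ⌊$95,075 × 150%/7⌋ = $20,373; SL = ⌊$84,775/3⌋ = $28,258 → take SL $28,258. Book value $66,817.
Year 6: DB = ⌊$66,817 × 150%/7⌋ = $14,317; SL = ⌊$56,517/2⌋ = $28,258 → take SL $28,258. Book value $38,559.
Year 7 (final): $38,559 − $10,300 = $28,259. Book value $10,300.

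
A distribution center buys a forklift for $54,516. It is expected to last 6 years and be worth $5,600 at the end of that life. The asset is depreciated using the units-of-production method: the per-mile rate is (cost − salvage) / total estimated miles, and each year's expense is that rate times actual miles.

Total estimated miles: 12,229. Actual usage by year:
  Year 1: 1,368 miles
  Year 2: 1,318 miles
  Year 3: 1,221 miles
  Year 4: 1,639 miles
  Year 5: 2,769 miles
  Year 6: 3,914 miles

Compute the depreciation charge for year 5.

$11,076

Depreciable base = $54,516 − $5,600 = $48,916.
Rate = $48,916 / 12,229 miles = $4 per mile.
Year 1: 1,368 × $4 = $5,472. Book value $49,044.
Year 2: 1,318 × $4 = $5,272. Book value $43,772.
Year 3: 1,221 × $4 = $4,884. Book value $38,888.
Year 4: 1,639 × $4 = $6,556. Book value $32,332.
Year 5: 2,769 × $4 = $11,076. Book value $21,256.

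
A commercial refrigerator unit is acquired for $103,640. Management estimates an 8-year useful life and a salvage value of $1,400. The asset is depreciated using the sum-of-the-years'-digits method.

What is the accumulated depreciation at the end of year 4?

Depreciable base = $103,640 − $1,400 = $102,240.
Sum of the years' digits = 8+7+6+5+4+3+2+1 = 36.
Year 1: $102,240 × 8/36 = $22,720. Book value $80,920.
Year 2: $102,240 × 7/36 = $19,880. Book value $61,040.
Year 3: $102,240 × 6/36 = $17,040. Book value $44,000.
Year 4: $102,240 × 5/36 = $14,200. Book value $29,800.
Accumulated through year 4 = $103,640 − $29,800 = $73,840.

$73,840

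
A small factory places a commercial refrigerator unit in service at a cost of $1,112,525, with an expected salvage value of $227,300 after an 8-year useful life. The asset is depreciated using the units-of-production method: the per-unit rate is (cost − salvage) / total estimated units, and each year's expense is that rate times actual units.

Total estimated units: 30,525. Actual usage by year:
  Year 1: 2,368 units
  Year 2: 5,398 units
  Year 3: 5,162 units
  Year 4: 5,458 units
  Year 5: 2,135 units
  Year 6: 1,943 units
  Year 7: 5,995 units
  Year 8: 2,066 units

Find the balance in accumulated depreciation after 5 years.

Depreciable base = $1,112,525 − $227,300 = $885,225.
Rate = $885,225 / 30,525 units = $29 per unit.
Year 1: 2,368 × $29 = $68,672. Book value $1,043,853.
Year 2: 5,398 × $29 = $156,542. Book value $887,311.
Year 3: 5,162 × $29 = $149,698. Book value $737,613.
Year 4: 5,458 × $29 = $158,282. Book value $579,331.
Year 5: 2,135 × $29 = $61,915. Book value $517,416.
Accumulated through year 5 = $1,112,525 − $517,416 = $595,109.

$595,109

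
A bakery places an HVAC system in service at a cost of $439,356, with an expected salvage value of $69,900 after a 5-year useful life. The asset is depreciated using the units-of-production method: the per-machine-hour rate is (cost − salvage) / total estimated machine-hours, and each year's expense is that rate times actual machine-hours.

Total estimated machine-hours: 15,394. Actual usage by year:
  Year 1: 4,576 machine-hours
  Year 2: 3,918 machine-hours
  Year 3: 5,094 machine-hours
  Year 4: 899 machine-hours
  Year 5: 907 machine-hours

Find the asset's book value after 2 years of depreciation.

$235,500

Depreciable base = $439,356 − $69,900 = $369,456.
Rate = $369,456 / 15,394 machine-hours = $24 per machine-hour.
Year 1: 4,576 × $24 = $109,824. Book value $329,532.
Year 2: 3,918 × $24 = $94,032. Book value $235,500.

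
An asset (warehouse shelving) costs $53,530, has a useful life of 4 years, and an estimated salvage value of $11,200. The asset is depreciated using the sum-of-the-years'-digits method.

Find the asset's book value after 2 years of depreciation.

Depreciable base = $53,530 − $11,200 = $42,330.
Sum of the years' digits = 4+3+2+1 = 10.
Year 1: $42,330 × 4/10 = $16,932. Book value $36,598.
Year 2: $42,330 × 3/10 = $12,699. Book value $23,899.

$23,899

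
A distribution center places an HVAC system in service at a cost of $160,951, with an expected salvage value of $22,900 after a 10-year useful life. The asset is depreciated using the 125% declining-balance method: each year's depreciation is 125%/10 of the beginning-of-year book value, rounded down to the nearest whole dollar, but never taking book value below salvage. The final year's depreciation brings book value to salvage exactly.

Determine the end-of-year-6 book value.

$72,236

Depreciable base = $160,951 − $22,900 = $138,051.
Year 1: ⌊$160,951 × 125%/10⌋ = $20,118. Book value $140,833.
Year 2: ⌊$140,833 × 125%/10⌋ = $17,604. Book value $123,229.
Year 3: ⌊$123,229 × 125%/10⌋ = $15,403. Book value $107,826.
Year 4: ⌊$107,826 × 125%/10⌋ = $13,478. Book value $94,348.
Year 5: ⌊$94,348 × 125%/10⌋ = $11,793. Book value $82,555.
Year 6: ⌊$82,555 × 125%/10⌋ = $10,319. Book value $72,236.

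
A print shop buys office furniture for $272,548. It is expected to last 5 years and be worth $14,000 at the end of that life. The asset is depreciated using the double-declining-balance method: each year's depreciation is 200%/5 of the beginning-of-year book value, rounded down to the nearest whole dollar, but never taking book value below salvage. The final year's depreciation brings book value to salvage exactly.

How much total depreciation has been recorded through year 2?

Depreciable base = $272,548 − $14,000 = $258,548.
Year 1: ⌊$272,548 × 200%/5⌋ = $109,019. Book value $163,529.
Year 2: ⌊$163,529 × 200%/5⌋ = $65,411. Book value $98,118.
Accumulated through year 2 = $272,548 − $98,118 = $174,430.

$174,430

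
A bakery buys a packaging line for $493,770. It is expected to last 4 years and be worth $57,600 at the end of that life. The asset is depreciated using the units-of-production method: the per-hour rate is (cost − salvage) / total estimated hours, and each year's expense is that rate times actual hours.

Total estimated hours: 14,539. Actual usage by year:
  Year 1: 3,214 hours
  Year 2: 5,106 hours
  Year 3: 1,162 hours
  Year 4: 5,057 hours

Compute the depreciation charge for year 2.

Depreciable base = $493,770 − $57,600 = $436,170.
Rate = $436,170 / 14,539 hours = $30 per hour.
Year 1: 3,214 × $30 = $96,420. Book value $397,350.
Year 2: 5,106 × $30 = $153,180. Book value $244,170.

$153,180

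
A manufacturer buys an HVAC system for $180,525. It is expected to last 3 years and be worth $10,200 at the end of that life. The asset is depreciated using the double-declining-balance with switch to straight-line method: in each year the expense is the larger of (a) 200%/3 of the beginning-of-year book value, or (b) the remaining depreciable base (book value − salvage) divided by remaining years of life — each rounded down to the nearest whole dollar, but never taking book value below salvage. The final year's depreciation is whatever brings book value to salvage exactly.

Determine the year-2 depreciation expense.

$40,116

Depreciable base = $180,525 − $10,200 = $170,325.
Year 1: DB = ⌊$180,525 × 200%/3⌋ = $120,350; SL = ⌊$170,325/3⌋ = $56,775 → take DB $120,350. Book value $60,175.
Year 2: DB = ⌊$60,175 × 200%/3⌋ = $40,116; SL = ⌊$49,975/2⌋ = $24,987 → take DB $40,116. Book value $20,059.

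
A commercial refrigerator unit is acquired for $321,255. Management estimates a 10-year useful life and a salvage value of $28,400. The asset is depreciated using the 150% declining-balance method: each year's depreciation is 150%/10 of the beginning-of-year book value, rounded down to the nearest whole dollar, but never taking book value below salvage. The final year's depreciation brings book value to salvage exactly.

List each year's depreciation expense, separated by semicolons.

$48,188; $40,960; $34,816; $29,593; $25,154; $21,381; $18,174; $15,448; $13,131; $46,010

Depreciable base = $321,255 − $28,400 = $292,855.
Year 1: ⌊$321,255 × 150%/10⌋ = $48,188. Book value $273,067.
Year 2: ⌊$273,067 × 150%/10⌋ = $40,960. Book value $232,107.
Year 3: ⌊$232,107 × 150%/10⌋ = $34,816. Book value $197,291.
Year 4: ⌊$197,291 × 150%/10⌋ = $29,593. Book value $167,698.
Year 5: ⌊$167,698 × 150%/10⌋ = $25,154. Book value $142,544.
Year 6: ⌊$142,544 × 150%/10⌋ = $21,381. Book value $121,163.
Year 7: ⌊$121,163 × 150%/10⌋ = $18,174. Book value $102,989.
Year 8: ⌊$102,989 × 150%/10⌋ = $15,448. Book value $87,541.
Year 9: ⌊$87,541 × 150%/10⌋ = $13,131. Book value $74,410.
Year 10 (final): $74,410 − $28,400 = $46,010. Book value $28,400.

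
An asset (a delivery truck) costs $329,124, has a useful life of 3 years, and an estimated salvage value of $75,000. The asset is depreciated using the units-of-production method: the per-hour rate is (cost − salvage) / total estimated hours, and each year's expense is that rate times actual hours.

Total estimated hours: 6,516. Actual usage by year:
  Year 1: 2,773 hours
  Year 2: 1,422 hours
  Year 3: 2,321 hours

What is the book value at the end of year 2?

Depreciable base = $329,124 − $75,000 = $254,124.
Rate = $254,124 / 6,516 hours = $39 per hour.
Year 1: 2,773 × $39 = $108,147. Book value $220,977.
Year 2: 1,422 × $39 = $55,458. Book value $165,519.

$165,519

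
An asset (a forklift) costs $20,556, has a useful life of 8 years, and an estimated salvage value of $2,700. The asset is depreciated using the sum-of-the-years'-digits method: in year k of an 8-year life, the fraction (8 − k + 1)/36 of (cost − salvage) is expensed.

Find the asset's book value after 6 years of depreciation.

$4,188

Depreciable base = $20,556 − $2,700 = $17,856.
Sum of the years' digits = 8+7+6+5+4+3+2+1 = 36.
Year 1: $17,856 × 8/36 = $3,968. Book value $16,588.
Year 2: $17,856 × 7/36 = $3,472. Book value $13,116.
Year 3: $17,856 × 6/36 = $2,976. Book value $10,140.
Year 4: $17,856 × 5/36 = $2,480. Book value $7,660.
Year 5: $17,856 × 4/36 = $1,984. Book value $5,676.
Year 6: $17,856 × 3/36 = $1,488. Book value $4,188.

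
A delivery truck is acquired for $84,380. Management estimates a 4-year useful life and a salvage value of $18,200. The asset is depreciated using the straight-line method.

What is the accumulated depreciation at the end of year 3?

$49,635

Depreciable base = $84,380 − $18,200 = $66,180.
Annual expense = $66,180 / 4 = $16,545.
End of year 1: book value $67,835.
End of year 2: book value $51,290.
End of year 3: book value $34,745.
Accumulated through year 3 = $84,380 − $34,745 = $49,635.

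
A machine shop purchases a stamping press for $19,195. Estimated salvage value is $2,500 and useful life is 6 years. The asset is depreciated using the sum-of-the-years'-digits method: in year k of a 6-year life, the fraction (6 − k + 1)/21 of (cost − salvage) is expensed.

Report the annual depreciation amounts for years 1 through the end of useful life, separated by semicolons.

Depreciable base = $19,195 − $2,500 = $16,695.
Sum of the years' digits = 6+5+4+3+2+1 = 21.
Year 1: $16,695 × 6/21 = $4,770. Book value $14,425.
Year 2: $16,695 × 5/21 = $3,975. Book value $10,450.
Year 3: $16,695 × 4/21 = $3,180. Book value $7,270.
Year 4: $16,695 × 3/21 = $2,385. Book value $4,885.
Year 5: $16,695 × 2/21 = $1,590. Book value $3,295.
Year 6: $16,695 × 1/21 = $795. Book value $2,500.

$4,770; $3,975; $3,180; $2,385; $1,590; $795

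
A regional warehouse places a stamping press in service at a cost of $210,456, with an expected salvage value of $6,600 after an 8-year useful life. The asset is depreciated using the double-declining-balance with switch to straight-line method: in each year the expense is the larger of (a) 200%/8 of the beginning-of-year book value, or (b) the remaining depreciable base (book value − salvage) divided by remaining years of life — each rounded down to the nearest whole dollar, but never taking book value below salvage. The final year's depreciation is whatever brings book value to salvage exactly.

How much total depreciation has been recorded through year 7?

Depreciable base = $210,456 − $6,600 = $203,856.
Year 1: DB = ⌊$210,456 × 200%/8⌋ = $52,614; SL = ⌊$203,856/8⌋ = $25,482 → take DB $52,614. Book value $157,842.
Year 2: DB = ⌊$157,842 × 200%/8⌋ = $39,460; SL = ⌊$151,242/7⌋ = $21,606 → take DB $39,460. Book value $118,382.
Year 3: DB = ⌊$118,382 × 200%/8⌋ = $29,595; SL = ⌊$111,782/6⌋ = $18,630 → take DB $29,595. Book value $88,787.
Year 4: DB = ⌊$88,787 × 200%/8⌋ = $22,196; SL = ⌊$82,187/5⌋ = $16,437 → take DB $22,196. Book value $66,591.
Year 5: DB = ⌊$66,591 × 200%/8⌋ = $16,647; SL = ⌊$59,991/4⌋ = $14,997 → take DB $16,647. Book value $49,944.
Year 6: DB = ⌊$49,944 × 200%/8⌋ = $12,486; SL = ⌊$43,344/3⌋ = $14,448 → take SL $14,448. Book value $35,496.
Year 7: DB = ⌊$35,496 × 200%/8⌋ = $8,874; SL = ⌊$28,896/2⌋ = $14,448 → take SL $14,448. Book value $21,048.
Accumulated through year 7 = $210,456 − $21,048 = $189,408.

$189,408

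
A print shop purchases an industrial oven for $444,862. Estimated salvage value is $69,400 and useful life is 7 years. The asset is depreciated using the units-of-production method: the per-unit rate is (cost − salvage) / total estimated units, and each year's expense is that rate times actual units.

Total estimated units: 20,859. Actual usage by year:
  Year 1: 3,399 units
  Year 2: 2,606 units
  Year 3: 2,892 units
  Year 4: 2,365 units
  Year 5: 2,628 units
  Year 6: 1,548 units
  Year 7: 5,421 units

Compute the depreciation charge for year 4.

$42,570

Depreciable base = $444,862 − $69,400 = $375,462.
Rate = $375,462 / 20,859 units = $18 per unit.
Year 1: 3,399 × $18 = $61,182. Book value $383,680.
Year 2: 2,606 × $18 = $46,908. Book value $336,772.
Year 3: 2,892 × $18 = $52,056. Book value $284,716.
Year 4: 2,365 × $18 = $42,570. Book value $242,146.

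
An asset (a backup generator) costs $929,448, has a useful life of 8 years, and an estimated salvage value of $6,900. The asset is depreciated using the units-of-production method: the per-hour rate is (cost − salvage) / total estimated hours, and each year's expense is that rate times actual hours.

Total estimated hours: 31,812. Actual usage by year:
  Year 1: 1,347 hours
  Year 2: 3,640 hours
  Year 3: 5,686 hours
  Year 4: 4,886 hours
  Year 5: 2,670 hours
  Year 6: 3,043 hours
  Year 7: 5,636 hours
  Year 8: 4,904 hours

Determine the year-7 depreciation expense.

$163,444

Depreciable base = $929,448 − $6,900 = $922,548.
Rate = $922,548 / 31,812 hours = $29 per hour.
Year 1: 1,347 × $29 = $39,063. Book value $890,385.
Year 2: 3,640 × $29 = $105,560. Book value $784,825.
Year 3: 5,686 × $29 = $164,894. Book value $619,931.
Year 4: 4,886 × $29 = $141,694. Book value $478,237.
Year 5: 2,670 × $29 = $77,430. Book value $400,807.
Year 6: 3,043 × $29 = $88,247. Book value $312,560.
Year 7: 5,636 × $29 = $163,444. Book value $149,116.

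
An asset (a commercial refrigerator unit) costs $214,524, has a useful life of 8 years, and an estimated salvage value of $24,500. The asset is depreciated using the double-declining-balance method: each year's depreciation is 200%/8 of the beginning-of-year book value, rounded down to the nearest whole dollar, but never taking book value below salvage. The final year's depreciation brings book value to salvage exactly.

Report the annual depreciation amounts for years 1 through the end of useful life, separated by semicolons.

$53,631; $40,223; $30,167; $22,625; $16,969; $12,727; $9,545; $4,137

Depreciable base = $214,524 − $24,500 = $190,024.
Year 1: ⌊$214,524 × 200%/8⌋ = $53,631. Book value $160,893.
Year 2: ⌊$160,893 × 200%/8⌋ = $40,223. Book value $120,670.
Year 3: ⌊$120,670 × 200%/8⌋ = $30,167. Book value $90,503.
Year 4: ⌊$90,503 × 200%/8⌋ = $22,625. Book value $67,878.
Year 5: ⌊$67,878 × 200%/8⌋ = $16,969. Book value $50,909.
Year 6: ⌊$50,909 × 200%/8⌋ = $12,727. Book value $38,182.
Year 7: ⌊$38,182 × 200%/8⌋ = $9,545. Book value $28,637.
Year 8 (final): $28,637 − $24,500 = $4,137. Book value $24,500.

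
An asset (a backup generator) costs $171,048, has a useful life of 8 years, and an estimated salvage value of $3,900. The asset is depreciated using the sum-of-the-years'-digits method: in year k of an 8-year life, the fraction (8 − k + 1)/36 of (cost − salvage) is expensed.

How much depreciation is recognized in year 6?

$13,929

Depreciable base = $171,048 − $3,900 = $167,148.
Sum of the years' digits = 8+7+6+5+4+3+2+1 = 36.
Year 1: $167,148 × 8/36 = $37,144. Book value $133,904.
Year 2: $167,148 × 7/36 = $32,501. Book value $101,403.
Year 3: $167,148 × 6/36 = $27,858. Book value $73,545.
Year 4: $167,148 × 5/36 = $23,215. Book value $50,330.
Year 5: $167,148 × 4/36 = $18,572. Book value $31,758.
Year 6: $167,148 × 3/36 = $13,929. Book value $17,829.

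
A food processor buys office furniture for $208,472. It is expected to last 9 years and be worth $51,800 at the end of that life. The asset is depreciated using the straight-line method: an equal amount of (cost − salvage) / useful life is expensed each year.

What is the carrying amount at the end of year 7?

$86,616

Depreciable base = $208,472 − $51,800 = $156,672.
Annual expense = $156,672 / 9 = $17,408.
End of year 1: book value $191,064.
End of year 2: book value $173,656.
End of year 3: book value $156,248.
End of year 4: book value $138,840.
End of year 5: book value $121,432.
End of year 6: book value $104,024.
End of year 7: book value $86,616.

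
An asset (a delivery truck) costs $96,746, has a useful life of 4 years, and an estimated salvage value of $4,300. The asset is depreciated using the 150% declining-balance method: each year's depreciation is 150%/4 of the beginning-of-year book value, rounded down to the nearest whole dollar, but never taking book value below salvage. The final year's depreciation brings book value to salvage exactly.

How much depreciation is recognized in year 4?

$19,320

Depreciable base = $96,746 − $4,300 = $92,446.
Year 1: ⌊$96,746 × 150%/4⌋ = $36,279. Book value $60,467.
Year 2: ⌊$60,467 × 150%/4⌋ = $22,675. Book value $37,792.
Year 3: ⌊$37,792 × 150%/4⌋ = $14,172. Book value $23,620.
Year 4 (final): $23,620 − $4,300 = $19,320. Book value $4,300.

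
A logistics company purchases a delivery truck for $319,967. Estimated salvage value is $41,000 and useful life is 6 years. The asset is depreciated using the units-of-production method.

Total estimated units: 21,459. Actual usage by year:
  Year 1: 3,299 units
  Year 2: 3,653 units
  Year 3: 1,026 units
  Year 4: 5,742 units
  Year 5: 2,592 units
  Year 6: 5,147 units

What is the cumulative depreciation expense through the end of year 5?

Depreciable base = $319,967 − $41,000 = $278,967.
Rate = $278,967 / 21,459 units = $13 per unit.
Year 1: 3,299 × $13 = $42,887. Book value $277,080.
Year 2: 3,653 × $13 = $47,489. Book value $229,591.
Year 3: 1,026 × $13 = $13,338. Book value $216,253.
Year 4: 5,742 × $13 = $74,646. Book value $141,607.
Year 5: 2,592 × $13 = $33,696. Book value $107,911.
Accumulated through year 5 = $319,967 − $107,911 = $212,056.

$212,056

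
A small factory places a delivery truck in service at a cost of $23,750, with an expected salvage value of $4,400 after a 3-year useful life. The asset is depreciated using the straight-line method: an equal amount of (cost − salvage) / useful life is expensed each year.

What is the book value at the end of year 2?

$10,850

Depreciable base = $23,750 − $4,400 = $19,350.
Annual expense = $19,350 / 3 = $6,450.
End of year 1: book value $17,300.
End of year 2: book value $10,850.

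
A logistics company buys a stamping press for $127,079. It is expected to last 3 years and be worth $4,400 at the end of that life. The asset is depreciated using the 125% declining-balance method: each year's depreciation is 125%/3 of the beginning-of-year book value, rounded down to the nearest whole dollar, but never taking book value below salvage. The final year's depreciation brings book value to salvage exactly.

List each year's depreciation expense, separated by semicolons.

$52,949; $30,887; $38,843

Depreciable base = $127,079 − $4,400 = $122,679.
Year 1: ⌊$127,079 × 125%/3⌋ = $52,949. Book value $74,130.
Year 2: ⌊$74,130 × 125%/3⌋ = $30,887. Book value $43,243.
Year 3 (final): $43,243 − $4,400 = $38,843. Book value $4,400.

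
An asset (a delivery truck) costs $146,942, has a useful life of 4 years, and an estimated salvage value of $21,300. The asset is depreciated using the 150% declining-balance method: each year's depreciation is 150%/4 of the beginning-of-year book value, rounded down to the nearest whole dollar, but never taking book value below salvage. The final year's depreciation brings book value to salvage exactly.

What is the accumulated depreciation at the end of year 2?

$89,542

Depreciable base = $146,942 − $21,300 = $125,642.
Year 1: ⌊$146,942 × 150%/4⌋ = $55,103. Book value $91,839.
Year 2: ⌊$91,839 × 150%/4⌋ = $34,439. Book value $57,400.
Accumulated through year 2 = $146,942 − $57,400 = $89,542.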